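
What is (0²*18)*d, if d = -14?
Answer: 0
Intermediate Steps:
(0²*18)*d = (0²*18)*(-14) = (0*18)*(-14) = 0*(-14) = 0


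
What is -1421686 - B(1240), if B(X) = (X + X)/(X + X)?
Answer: -1421687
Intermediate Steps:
B(X) = 1 (B(X) = (2*X)/((2*X)) = (2*X)*(1/(2*X)) = 1)
-1421686 - B(1240) = -1421686 - 1*1 = -1421686 - 1 = -1421687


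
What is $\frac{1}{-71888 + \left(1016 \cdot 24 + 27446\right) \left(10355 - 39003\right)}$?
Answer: $- \frac{1}{1484897728} \approx -6.7345 \cdot 10^{-10}$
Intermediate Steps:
$\frac{1}{-71888 + \left(1016 \cdot 24 + 27446\right) \left(10355 - 39003\right)} = \frac{1}{-71888 + \left(24384 + 27446\right) \left(-28648\right)} = \frac{1}{-71888 + 51830 \left(-28648\right)} = \frac{1}{-71888 - 1484825840} = \frac{1}{-1484897728} = - \frac{1}{1484897728}$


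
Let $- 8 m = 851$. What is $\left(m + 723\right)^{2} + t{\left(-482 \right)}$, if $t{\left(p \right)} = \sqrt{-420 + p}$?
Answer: $\frac{24334489}{64} + i \sqrt{902} \approx 3.8023 \cdot 10^{5} + 30.033 i$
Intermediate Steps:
$m = - \frac{851}{8}$ ($m = \left(- \frac{1}{8}\right) 851 = - \frac{851}{8} \approx -106.38$)
$\left(m + 723\right)^{2} + t{\left(-482 \right)} = \left(- \frac{851}{8} + 723\right)^{2} + \sqrt{-420 - 482} = \left(\frac{4933}{8}\right)^{2} + \sqrt{-902} = \frac{24334489}{64} + i \sqrt{902}$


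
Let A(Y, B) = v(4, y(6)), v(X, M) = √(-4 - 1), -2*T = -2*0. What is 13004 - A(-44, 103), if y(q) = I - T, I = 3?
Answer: 13004 - I*√5 ≈ 13004.0 - 2.2361*I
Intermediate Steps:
T = 0 (T = -(-1)*0 = -½*0 = 0)
y(q) = 3 (y(q) = 3 - 1*0 = 3 + 0 = 3)
v(X, M) = I*√5 (v(X, M) = √(-5) = I*√5)
A(Y, B) = I*√5
13004 - A(-44, 103) = 13004 - I*√5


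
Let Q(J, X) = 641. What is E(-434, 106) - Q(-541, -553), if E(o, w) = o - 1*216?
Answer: -1291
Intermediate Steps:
E(o, w) = -216 + o (E(o, w) = o - 216 = -216 + o)
E(-434, 106) - Q(-541, -553) = (-216 - 434) - 1*641 = -650 - 641 = -1291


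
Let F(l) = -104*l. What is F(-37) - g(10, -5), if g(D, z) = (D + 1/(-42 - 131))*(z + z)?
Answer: 682994/173 ≈ 3947.9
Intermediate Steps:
g(D, z) = 2*z*(-1/173 + D) (g(D, z) = (D + 1/(-173))*(2*z) = (D - 1/173)*(2*z) = (-1/173 + D)*(2*z) = 2*z*(-1/173 + D))
F(-37) - g(10, -5) = -104*(-37) - 2*(-5)*(-1 + 173*10)/173 = 3848 - 2*(-5)*(-1 + 1730)/173 = 3848 - 2*(-5)*1729/173 = 3848 - 1*(-17290/173) = 3848 + 17290/173 = 682994/173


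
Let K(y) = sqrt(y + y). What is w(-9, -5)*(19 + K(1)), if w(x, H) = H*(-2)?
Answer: 190 + 10*sqrt(2) ≈ 204.14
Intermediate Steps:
w(x, H) = -2*H
K(y) = sqrt(2)*sqrt(y) (K(y) = sqrt(2*y) = sqrt(2)*sqrt(y))
w(-9, -5)*(19 + K(1)) = (-2*(-5))*(19 + sqrt(2)*sqrt(1)) = 10*(19 + sqrt(2)*1) = 10*(19 + sqrt(2)) = 190 + 10*sqrt(2)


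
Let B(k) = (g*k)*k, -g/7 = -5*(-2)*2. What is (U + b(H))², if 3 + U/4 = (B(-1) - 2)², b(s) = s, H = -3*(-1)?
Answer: 6503938609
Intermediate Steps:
g = -140 (g = -7*(-5*(-2))*2 = -70*2 = -7*20 = -140)
H = 3
B(k) = -140*k² (B(k) = (-140*k)*k = -140*k²)
U = 80644 (U = -12 + 4*(-140*(-1)² - 2)² = -12 + 4*(-140*1 - 2)² = -12 + 4*(-140 - 2)² = -12 + 4*(-142)² = -12 + 4*20164 = -12 + 80656 = 80644)
(U + b(H))² = (80644 + 3)² = 80647² = 6503938609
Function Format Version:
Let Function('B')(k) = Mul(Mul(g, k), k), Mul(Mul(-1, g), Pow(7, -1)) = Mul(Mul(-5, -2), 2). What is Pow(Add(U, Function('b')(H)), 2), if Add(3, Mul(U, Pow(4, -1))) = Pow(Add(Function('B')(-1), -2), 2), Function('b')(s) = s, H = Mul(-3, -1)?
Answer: 6503938609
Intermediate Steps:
g = -140 (g = Mul(-7, Mul(Mul(-5, -2), 2)) = Mul(-7, Mul(10, 2)) = Mul(-7, 20) = -140)
H = 3
Function('B')(k) = Mul(-140, Pow(k, 2)) (Function('B')(k) = Mul(Mul(-140, k), k) = Mul(-140, Pow(k, 2)))
U = 80644 (U = Add(-12, Mul(4, Pow(Add(Mul(-140, Pow(-1, 2)), -2), 2))) = Add(-12, Mul(4, Pow(Add(Mul(-140, 1), -2), 2))) = Add(-12, Mul(4, Pow(Add(-140, -2), 2))) = Add(-12, Mul(4, Pow(-142, 2))) = Add(-12, Mul(4, 20164)) = Add(-12, 80656) = 80644)
Pow(Add(U, Function('b')(H)), 2) = Pow(Add(80644, 3), 2) = Pow(80647, 2) = 6503938609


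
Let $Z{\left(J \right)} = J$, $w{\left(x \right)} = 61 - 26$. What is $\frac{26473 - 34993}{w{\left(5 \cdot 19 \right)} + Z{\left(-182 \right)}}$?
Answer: $\frac{2840}{49} \approx 57.959$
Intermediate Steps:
$w{\left(x \right)} = 35$ ($w{\left(x \right)} = 61 - 26 = 35$)
$\frac{26473 - 34993}{w{\left(5 \cdot 19 \right)} + Z{\left(-182 \right)}} = \frac{26473 - 34993}{35 - 182} = - \frac{8520}{-147} = \left(-8520\right) \left(- \frac{1}{147}\right) = \frac{2840}{49}$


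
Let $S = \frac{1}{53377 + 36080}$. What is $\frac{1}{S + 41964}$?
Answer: $\frac{89457}{3753973549} \approx 2.383 \cdot 10^{-5}$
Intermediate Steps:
$S = \frac{1}{89457} \approx 1.1179 \cdot 10^{-5}$
$\frac{1}{S + 41964} = \frac{1}{\frac{1}{89457} + 41964} = \frac{1}{\frac{3753973549}{89457}} = \frac{89457}{3753973549}$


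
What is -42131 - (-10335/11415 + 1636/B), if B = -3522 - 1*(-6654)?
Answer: -25104075815/595863 ≈ -42131.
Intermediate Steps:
B = 3132 (B = -3522 + 6654 = 3132)
-42131 - (-10335/11415 + 1636/B) = -42131 - (-10335/11415 + 1636/3132) = -42131 - (-10335*1/11415 + 1636*(1/3132)) = -42131 - (-689/761 + 409/783) = -42131 - 1*(-228238/595863) = -42131 + 228238/595863 = -25104075815/595863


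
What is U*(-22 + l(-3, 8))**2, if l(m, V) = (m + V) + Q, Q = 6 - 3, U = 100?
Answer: 19600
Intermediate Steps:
Q = 3
l(m, V) = 3 + V + m (l(m, V) = (m + V) + 3 = (V + m) + 3 = 3 + V + m)
U*(-22 + l(-3, 8))**2 = 100*(-22 + (3 + 8 - 3))**2 = 100*(-22 + 8)**2 = 100*(-14)**2 = 100*196 = 19600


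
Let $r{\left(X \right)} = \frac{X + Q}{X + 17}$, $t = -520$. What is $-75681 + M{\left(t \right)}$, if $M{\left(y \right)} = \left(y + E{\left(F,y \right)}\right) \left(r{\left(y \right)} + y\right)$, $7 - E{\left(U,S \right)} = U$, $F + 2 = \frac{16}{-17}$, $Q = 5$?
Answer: $\frac{1616372964}{8551} \approx 1.8903 \cdot 10^{5}$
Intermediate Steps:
$r{\left(X \right)} = \frac{5 + X}{17 + X}$ ($r{\left(X \right)} = \frac{X + 5}{X + 17} = \frac{5 + X}{17 + X}$)
$F = - \frac{50}{17}$ ($F = -2 + \frac{16}{-17} = -2 + 16 \left(- \frac{1}{17}\right) = -2 - \frac{16}{17} = - \frac{50}{17} \approx -2.9412$)
$E{\left(U,S \right)} = 7 - U$
$M{\left(y \right)} = \left(\frac{169}{17} + y\right) \left(y + \frac{5 + y}{17 + y}\right)$ ($M{\left(y \right)} = \left(y + \left(7 - - \frac{50}{17}\right)\right) \left(\frac{5 + y}{17 + y} + y\right) = \left(y + \left(7 + \frac{50}{17}\right)\right) \left(y + \frac{5 + y}{17 + y}\right) = \left(y + \frac{169}{17}\right) \left(y + \frac{5 + y}{17 + y}\right) = \left(\frac{169}{17} + y\right) \left(y + \frac{5 + y}{17 + y}\right)$)
$-75681 + M{\left(t \right)} = -75681 + \frac{845 + 17 \left(-520\right)^{3} + 475 \left(-520\right)^{2} + 3127 \left(-520\right)}{17 \left(17 - 520\right)} = -75681 + \frac{845 + 17 \left(-140608000\right) + 475 \cdot 270400 - 1626040}{17 \left(-503\right)} = -75681 + \frac{1}{17} \left(- \frac{1}{503}\right) \left(845 - 2390336000 + 128440000 - 1626040\right) = -75681 + \frac{1}{17} \left(- \frac{1}{503}\right) \left(-2263521195\right) = -75681 + \frac{2263521195}{8551} = \frac{1616372964}{8551}$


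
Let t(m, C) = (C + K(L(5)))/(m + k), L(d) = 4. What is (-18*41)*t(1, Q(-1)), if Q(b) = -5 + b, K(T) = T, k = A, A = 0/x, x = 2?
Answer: 1476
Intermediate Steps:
A = 0 (A = 0/2 = 0*(½) = 0)
k = 0
t(m, C) = (4 + C)/m (t(m, C) = (C + 4)/(m + 0) = (4 + C)/m)
(-18*41)*t(1, Q(-1)) = (-18*41)*((4 + (-5 - 1))/1) = -738*(4 - 6) = -738*(-2) = 1476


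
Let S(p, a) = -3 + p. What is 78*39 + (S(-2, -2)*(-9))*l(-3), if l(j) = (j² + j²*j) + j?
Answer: 2097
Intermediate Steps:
l(j) = j + j² + j³ (l(j) = (j² + j³) + j = j + j² + j³)
78*39 + (S(-2, -2)*(-9))*l(-3) = 78*39 + ((-3 - 2)*(-9))*(-3*(1 - 3 + (-3)²)) = 3042 + (-5*(-9))*(-3*(1 - 3 + 9)) = 3042 + 45*(-3*7) = 3042 + 45*(-21) = 3042 - 945 = 2097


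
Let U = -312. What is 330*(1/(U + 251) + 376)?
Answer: 7568550/61 ≈ 1.2407e+5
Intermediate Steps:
330*(1/(U + 251) + 376) = 330*(1/(-312 + 251) + 376) = 330*(1/(-61) + 376) = 330*(-1/61 + 376) = 330*(22935/61) = 7568550/61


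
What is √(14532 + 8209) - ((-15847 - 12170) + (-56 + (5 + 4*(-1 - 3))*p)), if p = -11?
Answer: 27952 + √22741 ≈ 28103.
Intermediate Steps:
√(14532 + 8209) - ((-15847 - 12170) + (-56 + (5 + 4*(-1 - 3))*p)) = √(14532 + 8209) - ((-15847 - 12170) + (-56 + (5 + 4*(-1 - 3))*(-11))) = √22741 - (-28017 + (-56 + (5 + 4*(-4))*(-11))) = √22741 - (-28017 + (-56 + (5 - 16)*(-11))) = √22741 - (-28017 + (-56 - 11*(-11))) = √22741 - (-28017 + (-56 + 121)) = √22741 - (-28017 + 65) = √22741 - 1*(-27952) = √22741 + 27952 = 27952 + √22741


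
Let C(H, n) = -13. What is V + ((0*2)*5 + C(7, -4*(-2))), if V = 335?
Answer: 322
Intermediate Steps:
V + ((0*2)*5 + C(7, -4*(-2))) = 335 + ((0*2)*5 - 13) = 335 + (0*5 - 13) = 335 + (0 - 13) = 335 - 13 = 322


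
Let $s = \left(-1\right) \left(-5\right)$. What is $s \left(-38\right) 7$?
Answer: $-1330$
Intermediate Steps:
$s = 5$
$s \left(-38\right) 7 = 5 \left(-38\right) 7 = \left(-190\right) 7 = -1330$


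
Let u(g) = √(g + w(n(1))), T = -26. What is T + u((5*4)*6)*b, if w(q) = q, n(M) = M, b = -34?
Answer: -400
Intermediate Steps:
u(g) = √(1 + g) (u(g) = √(g + 1) = √(1 + g))
T + u((5*4)*6)*b = -26 + √(1 + (5*4)*6)*(-34) = -26 + √(1 + 20*6)*(-34) = -26 + √(1 + 120)*(-34) = -26 + √121*(-34) = -26 + 11*(-34) = -26 - 374 = -400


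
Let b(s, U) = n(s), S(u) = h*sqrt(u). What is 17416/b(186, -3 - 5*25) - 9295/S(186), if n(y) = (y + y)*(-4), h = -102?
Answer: -2177/186 + 9295*sqrt(186)/18972 ≈ -5.0225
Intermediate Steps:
n(y) = -8*y (n(y) = (2*y)*(-4) = -8*y)
S(u) = -102*sqrt(u)
b(s, U) = -8*s
17416/b(186, -3 - 5*25) - 9295/S(186) = 17416/((-8*186)) - 9295*(-sqrt(186)/18972) = 17416/(-1488) - (-9295)*sqrt(186)/18972 = 17416*(-1/1488) + 9295*sqrt(186)/18972 = -2177/186 + 9295*sqrt(186)/18972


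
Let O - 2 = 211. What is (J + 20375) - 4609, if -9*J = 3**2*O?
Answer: 15553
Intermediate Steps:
O = 213 (O = 2 + 211 = 213)
J = -213 (J = -3**2*213/9 = -213 ≈ -213.00)
(J + 20375) - 4609 = (-213 + 20375) - 4609 = 20162 - 4609 = 15553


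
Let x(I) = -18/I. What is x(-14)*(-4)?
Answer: -36/7 ≈ -5.1429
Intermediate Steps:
x(-14)*(-4) = -18/(-14)*(-4) = -18*(-1/14)*(-4) = (9/7)*(-4) = -36/7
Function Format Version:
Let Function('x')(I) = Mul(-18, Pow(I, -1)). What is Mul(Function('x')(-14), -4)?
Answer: Rational(-36, 7) ≈ -5.1429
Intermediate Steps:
Mul(Function('x')(-14), -4) = Mul(Mul(-18, Pow(-14, -1)), -4) = Mul(Mul(-18, Rational(-1, 14)), -4) = Mul(Rational(9, 7), -4) = Rational(-36, 7)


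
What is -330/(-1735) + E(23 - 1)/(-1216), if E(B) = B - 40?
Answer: 43251/210976 ≈ 0.20500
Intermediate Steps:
E(B) = -40 + B
-330/(-1735) + E(23 - 1)/(-1216) = -330/(-1735) + (-40 + (23 - 1))/(-1216) = -330*(-1/1735) + (-40 + 22)*(-1/1216) = 66/347 - 18*(-1/1216) = 66/347 + 9/608 = 43251/210976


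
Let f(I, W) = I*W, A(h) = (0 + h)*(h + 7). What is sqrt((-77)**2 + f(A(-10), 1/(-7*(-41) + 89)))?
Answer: sqrt(52389349)/94 ≈ 77.000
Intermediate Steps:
A(h) = h*(7 + h)
sqrt((-77)**2 + f(A(-10), 1/(-7*(-41) + 89))) = sqrt((-77)**2 + (-10*(7 - 10))/(-7*(-41) + 89)) = sqrt(5929 + (-10*(-3))/(287 + 89)) = sqrt(5929 + 30/376) = sqrt(5929 + 30*(1/376)) = sqrt(5929 + 15/188) = sqrt(1114667/188) = sqrt(52389349)/94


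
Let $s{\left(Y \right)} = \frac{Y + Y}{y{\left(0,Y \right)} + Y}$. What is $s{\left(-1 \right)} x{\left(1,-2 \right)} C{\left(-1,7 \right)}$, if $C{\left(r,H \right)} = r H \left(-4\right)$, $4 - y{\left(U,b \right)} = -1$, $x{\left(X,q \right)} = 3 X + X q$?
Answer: $-14$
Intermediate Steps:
$y{\left(U,b \right)} = 5$ ($y{\left(U,b \right)} = 4 - -1 = 4 + 1 = 5$)
$C{\left(r,H \right)} = - 4 H r$ ($C{\left(r,H \right)} = H r \left(-4\right) = - 4 H r$)
$s{\left(Y \right)} = \frac{2 Y}{5 + Y}$ ($s{\left(Y \right)} = \frac{Y + Y}{5 + Y} = \frac{2 Y}{5 + Y}$)
$s{\left(-1 \right)} x{\left(1,-2 \right)} C{\left(-1,7 \right)} = 2 \left(-1\right) \frac{1}{5 - 1} \cdot 1 \left(3 - 2\right) \left(\left(-4\right) 7 \left(-1\right)\right) = 2 \left(-1\right) \frac{1}{4} \cdot 1 \cdot 1 \cdot 28 = 2 \left(-1\right) \frac{1}{4} \cdot 1 \cdot 28 = \left(- \frac{1}{2}\right) 1 \cdot 28 = \left(- \frac{1}{2}\right) 28 = -14$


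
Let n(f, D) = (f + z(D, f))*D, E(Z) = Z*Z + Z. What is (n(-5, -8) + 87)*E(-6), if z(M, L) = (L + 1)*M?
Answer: -3870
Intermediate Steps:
z(M, L) = M*(1 + L) (z(M, L) = (1 + L)*M = M*(1 + L))
E(Z) = Z + Z**2 (E(Z) = Z**2 + Z = Z + Z**2)
n(f, D) = D*(f + D*(1 + f)) (n(f, D) = (f + D*(1 + f))*D = D*(f + D*(1 + f)))
(n(-5, -8) + 87)*E(-6) = (-8*(-5 - 8*(1 - 5)) + 87)*(-6*(1 - 6)) = (-8*(-5 - 8*(-4)) + 87)*(-6*(-5)) = (-8*(-5 + 32) + 87)*30 = (-8*27 + 87)*30 = (-216 + 87)*30 = -129*30 = -3870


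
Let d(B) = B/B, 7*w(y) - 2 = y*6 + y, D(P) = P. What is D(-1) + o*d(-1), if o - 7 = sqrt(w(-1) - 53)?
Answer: 6 + 2*I*sqrt(658)/7 ≈ 6.0 + 7.329*I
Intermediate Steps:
w(y) = 2/7 + y (w(y) = 2/7 + (y*6 + y)/7 = 2/7 + (6*y + y)/7 = 2/7 + (7*y)/7 = 2/7 + y)
d(B) = 1
o = 7 + 2*I*sqrt(658)/7 (o = 7 + sqrt((2/7 - 1) - 53) = 7 + sqrt(-5/7 - 53) = 7 + sqrt(-376/7) = 7 + 2*I*sqrt(658)/7 ≈ 7.0 + 7.329*I)
D(-1) + o*d(-1) = -1 + (7 + 2*I*sqrt(658)/7)*1 = -1 + (7 + 2*I*sqrt(658)/7) = 6 + 2*I*sqrt(658)/7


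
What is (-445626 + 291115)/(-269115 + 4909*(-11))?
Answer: 154511/323114 ≈ 0.47819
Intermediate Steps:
(-445626 + 291115)/(-269115 + 4909*(-11)) = -154511/(-269115 - 53999) = -154511/(-323114) = -154511*(-1/323114) = 154511/323114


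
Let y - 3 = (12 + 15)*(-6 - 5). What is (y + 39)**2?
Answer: 65025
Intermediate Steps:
y = -294 (y = 3 + (12 + 15)*(-6 - 5) = 3 + 27*(-11) = 3 - 297 = -294)
(y + 39)**2 = (-294 + 39)**2 = (-255)**2 = 65025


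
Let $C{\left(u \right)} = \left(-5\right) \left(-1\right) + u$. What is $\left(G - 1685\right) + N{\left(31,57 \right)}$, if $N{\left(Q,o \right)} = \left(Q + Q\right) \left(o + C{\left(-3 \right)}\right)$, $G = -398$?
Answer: $1575$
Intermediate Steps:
$C{\left(u \right)} = 5 + u$
$N{\left(Q,o \right)} = 2 Q \left(2 + o\right)$ ($N{\left(Q,o \right)} = \left(Q + Q\right) \left(o + \left(5 - 3\right)\right) = 2 Q \left(o + 2\right) = 2 Q \left(2 + o\right)$)
$\left(G - 1685\right) + N{\left(31,57 \right)} = \left(-398 - 1685\right) + 2 \cdot 31 \left(2 + 57\right) = -2083 + 2 \cdot 31 \cdot 59 = -2083 + 3658 = 1575$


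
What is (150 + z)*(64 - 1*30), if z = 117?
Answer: 9078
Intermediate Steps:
(150 + z)*(64 - 1*30) = (150 + 117)*(64 - 1*30) = 267*(64 - 30) = 267*34 = 9078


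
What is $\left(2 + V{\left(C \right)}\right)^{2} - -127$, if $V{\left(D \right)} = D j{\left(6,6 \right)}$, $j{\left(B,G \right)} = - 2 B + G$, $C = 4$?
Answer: $611$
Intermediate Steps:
$j{\left(B,G \right)} = G - 2 B$
$V{\left(D \right)} = - 6 D$ ($V{\left(D \right)} = D \left(6 - 12\right) = D \left(-6\right) = - 6 D$)
$\left(2 + V{\left(C \right)}\right)^{2} - -127 = \left(2 - 24\right)^{2} - -127 = \left(2 - 24\right)^{2} + 127 = \left(-22\right)^{2} + 127 = 484 + 127 = 611$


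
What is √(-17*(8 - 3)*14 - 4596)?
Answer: I*√5786 ≈ 76.066*I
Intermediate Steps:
√(-17*(8 - 3)*14 - 4596) = √(-17*5*14 - 4596) = √(-85*14 - 4596) = √(-1190 - 4596) = √(-5786) = I*√5786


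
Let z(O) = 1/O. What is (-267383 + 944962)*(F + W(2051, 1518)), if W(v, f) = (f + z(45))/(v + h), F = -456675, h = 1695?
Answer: -52161140236701181/168570 ≈ -3.0943e+11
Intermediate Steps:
W(v, f) = (1/45 + f)/(1695 + v) (W(v, f) = (f + 1/45)/(v + 1695) = (f + 1/45)/(1695 + v) = (1/45 + f)/(1695 + v))
(-267383 + 944962)*(F + W(2051, 1518)) = (-267383 + 944962)*(-456675 + (1/45 + 1518)/(1695 + 2051)) = 677579*(-456675 + (68311/45)/3746) = 677579*(-456675 + (1/3746)*(68311/45)) = 677579*(-456675 + 68311/168570) = 677579*(-76981636439/168570) = -52161140236701181/168570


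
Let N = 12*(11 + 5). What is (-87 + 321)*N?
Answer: 44928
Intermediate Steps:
N = 192 (N = 12*16 = 192)
(-87 + 321)*N = (-87 + 321)*192 = 234*192 = 44928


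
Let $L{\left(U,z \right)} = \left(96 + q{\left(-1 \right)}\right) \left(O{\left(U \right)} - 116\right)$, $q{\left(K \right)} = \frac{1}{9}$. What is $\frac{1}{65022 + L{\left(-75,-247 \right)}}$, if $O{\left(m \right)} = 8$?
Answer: $\frac{1}{54642} \approx 1.8301 \cdot 10^{-5}$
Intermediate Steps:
$q{\left(K \right)} = \frac{1}{9}$
$L{\left(U,z \right)} = -10380$ ($L{\left(U,z \right)} = \left(96 + \frac{1}{9}\right) \left(8 - 116\right) = \frac{865}{9} \left(-108\right) = -10380$)
$\frac{1}{65022 + L{\left(-75,-247 \right)}} = \frac{1}{65022 - 10380} = \frac{1}{54642}$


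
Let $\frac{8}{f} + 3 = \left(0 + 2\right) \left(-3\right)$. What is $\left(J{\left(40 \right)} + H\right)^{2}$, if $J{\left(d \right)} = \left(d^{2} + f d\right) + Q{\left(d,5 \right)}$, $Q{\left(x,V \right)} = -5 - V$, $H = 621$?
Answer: $\frac{383337241}{81} \approx 4.7326 \cdot 10^{6}$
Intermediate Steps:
$f = - \frac{8}{9}$ ($f = \frac{8}{-3 + \left(0 + 2\right) \left(-3\right)} = \frac{8}{-3 + 2 \left(-3\right)} = \frac{8}{-3 - 6} = \frac{8}{-9} = 8 \left(- \frac{1}{9}\right) = - \frac{8}{9} \approx -0.88889$)
$J{\left(d \right)} = -10 + d^{2} - \frac{8 d}{9}$ ($J{\left(d \right)} = \left(d^{2} - \frac{8 d}{9}\right) - 10 = -10 + d^{2} - \frac{8 d}{9}$)
$\left(J{\left(40 \right)} + H\right)^{2} = \left(\left(-10 + 40^{2} - \frac{320}{9}\right) + 621\right)^{2} = \left(\left(-10 + 1600 - \frac{320}{9}\right) + 621\right)^{2} = \left(\frac{13990}{9} + 621\right)^{2} = \left(\frac{19579}{9}\right)^{2} = \frac{383337241}{81}$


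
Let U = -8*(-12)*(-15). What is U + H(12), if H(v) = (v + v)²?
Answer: -864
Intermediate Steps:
H(v) = 4*v² (H(v) = (2*v)² = 4*v²)
U = -1440 (U = 96*(-15) = -1440)
U + H(12) = -1440 + 4*12² = -1440 + 4*144 = -1440 + 576 = -864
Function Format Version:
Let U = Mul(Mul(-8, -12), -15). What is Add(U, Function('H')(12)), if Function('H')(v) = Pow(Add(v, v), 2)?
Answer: -864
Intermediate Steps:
Function('H')(v) = Mul(4, Pow(v, 2)) (Function('H')(v) = Pow(Mul(2, v), 2) = Mul(4, Pow(v, 2)))
U = -1440 (U = Mul(96, -15) = -1440)
Add(U, Function('H')(12)) = Add(-1440, Mul(4, Pow(12, 2))) = Add(-1440, Mul(4, 144)) = Add(-1440, 576) = -864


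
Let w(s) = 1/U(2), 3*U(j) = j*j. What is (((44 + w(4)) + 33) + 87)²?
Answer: 434281/16 ≈ 27143.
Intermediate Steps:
U(j) = j²/3 (U(j) = (j*j)/3 = j²/3)
w(s) = ¾ (w(s) = 1/((⅓)*2²) = 1/((⅓)*4) = 1/(4/3) = ¾)
(((44 + w(4)) + 33) + 87)² = (((44 + ¾) + 33) + 87)² = ((179/4 + 33) + 87)² = (311/4 + 87)² = (659/4)² = 434281/16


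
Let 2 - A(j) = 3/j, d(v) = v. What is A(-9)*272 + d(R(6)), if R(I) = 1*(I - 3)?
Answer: 1913/3 ≈ 637.67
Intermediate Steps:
R(I) = -3 + I (R(I) = 1*(-3 + I) = -3 + I)
A(j) = 2 - 3/j
A(-9)*272 + d(R(6)) = (2 - 3/(-9))*272 + (-3 + 6) = (2 - 3*(-⅑))*272 + 3 = (2 + ⅓)*272 + 3 = (7/3)*272 + 3 = 1904/3 + 3 = 1913/3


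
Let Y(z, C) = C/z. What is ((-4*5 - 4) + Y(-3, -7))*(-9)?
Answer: 195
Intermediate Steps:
((-4*5 - 4) + Y(-3, -7))*(-9) = ((-4*5 - 4) - 7/(-3))*(-9) = ((-20 - 4) - 7*(-⅓))*(-9) = (-24 + 7/3)*(-9) = -65/3*(-9) = 195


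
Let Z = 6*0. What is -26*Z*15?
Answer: 0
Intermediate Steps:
Z = 0
-26*Z*15 = -26*0*15 = 0*15 = 0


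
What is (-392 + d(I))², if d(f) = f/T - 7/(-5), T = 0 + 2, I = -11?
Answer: 15689521/100 ≈ 1.5690e+5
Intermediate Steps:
T = 2
d(f) = 7/5 + f/2 (d(f) = f/2 - 7/(-5) = f*(½) - 7*(-⅕) = f/2 + 7/5 = 7/5 + f/2)
(-392 + d(I))² = (-392 + (7/5 + (½)*(-11)))² = (-392 + (7/5 - 11/2))² = (-392 - 41/10)² = (-3961/10)² = 15689521/100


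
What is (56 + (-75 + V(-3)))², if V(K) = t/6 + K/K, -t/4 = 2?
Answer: 3364/9 ≈ 373.78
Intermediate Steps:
t = -8 (t = -4*2 = -8)
V(K) = -⅓ (V(K) = -8/6 + K/K = -8*⅙ + 1 = -4/3 + 1 = -⅓)
(56 + (-75 + V(-3)))² = (56 + (-75 - ⅓))² = (56 - 226/3)² = (-58/3)² = 3364/9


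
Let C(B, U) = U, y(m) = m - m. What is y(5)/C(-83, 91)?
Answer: 0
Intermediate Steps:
y(m) = 0
y(5)/C(-83, 91) = 0/91 = (1/91)*0 = 0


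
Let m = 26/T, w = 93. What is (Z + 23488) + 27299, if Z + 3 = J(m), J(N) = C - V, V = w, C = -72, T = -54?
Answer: 50619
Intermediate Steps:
V = 93
m = -13/27 (m = 26/(-54) = 26*(-1/54) = -13/27 ≈ -0.48148)
J(N) = -165 (J(N) = -72 - 1*93 = -72 - 93 = -165)
Z = -168 (Z = -3 - 165 = -168)
(Z + 23488) + 27299 = (-168 + 23488) + 27299 = 23320 + 27299 = 50619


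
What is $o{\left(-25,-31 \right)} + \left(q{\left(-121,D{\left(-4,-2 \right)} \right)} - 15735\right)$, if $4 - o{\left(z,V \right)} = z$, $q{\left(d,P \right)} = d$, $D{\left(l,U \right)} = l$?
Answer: $-15827$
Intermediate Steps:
$o{\left(z,V \right)} = 4 - z$
$o{\left(-25,-31 \right)} + \left(q{\left(-121,D{\left(-4,-2 \right)} \right)} - 15735\right) = \left(4 - -25\right) - 15856 = \left(4 + 25\right) - 15856 = 29 - 15856 = -15827$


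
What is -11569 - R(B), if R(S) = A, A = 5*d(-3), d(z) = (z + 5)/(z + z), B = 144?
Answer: -34702/3 ≈ -11567.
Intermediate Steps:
d(z) = (5 + z)/(2*z) (d(z) = (5 + z)/((2*z)) = (5 + z)*(1/(2*z)) = (5 + z)/(2*z))
A = -5/3 (A = 5*((½)*(5 - 3)/(-3)) = 5*((½)*(-⅓)*2) = 5*(-⅓) = -5/3 ≈ -1.6667)
R(S) = -5/3
-11569 - R(B) = -11569 - 1*(-5/3) = -11569 + 5/3 = -34702/3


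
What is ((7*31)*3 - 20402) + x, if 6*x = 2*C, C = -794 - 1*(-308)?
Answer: -19913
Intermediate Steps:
C = -486 (C = -794 + 308 = -486)
x = -162 (x = (2*(-486))/6 = (⅙)*(-972) = -162)
((7*31)*3 - 20402) + x = ((7*31)*3 - 20402) - 162 = (217*3 - 20402) - 162 = (651 - 20402) - 162 = -19751 - 162 = -19913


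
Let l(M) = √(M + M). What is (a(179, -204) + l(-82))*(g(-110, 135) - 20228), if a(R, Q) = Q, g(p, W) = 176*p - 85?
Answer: 8093292 - 79346*I*√41 ≈ 8.0933e+6 - 5.0806e+5*I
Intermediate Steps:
g(p, W) = -85 + 176*p
l(M) = √2*√M (l(M) = √(2*M) = √2*√M)
(a(179, -204) + l(-82))*(g(-110, 135) - 20228) = (-204 + √2*√(-82))*((-85 + 176*(-110)) - 20228) = (-204 + √2*(I*√82))*((-85 - 19360) - 20228) = (-204 + 2*I*√41)*(-19445 - 20228) = (-204 + 2*I*√41)*(-39673) = 8093292 - 79346*I*√41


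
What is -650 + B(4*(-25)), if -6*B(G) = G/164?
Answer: -159875/246 ≈ -649.90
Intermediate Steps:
B(G) = -G/984 (B(G) = -G/(6*164) = -G/984)
-650 + B(4*(-25)) = -650 - (-25)/246 = -650 - 1/984*(-100) = -650 + 25/246 = -159875/246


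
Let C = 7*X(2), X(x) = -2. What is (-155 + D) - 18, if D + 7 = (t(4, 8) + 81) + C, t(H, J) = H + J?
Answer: -101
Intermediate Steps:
C = -14 (C = 7*(-2) = -14)
D = 72 (D = -7 + (((4 + 8) + 81) - 14) = -7 + ((12 + 81) - 14) = -7 + (93 - 14) = -7 + 79 = 72)
(-155 + D) - 18 = (-155 + 72) - 18 = -83 - 18 = -101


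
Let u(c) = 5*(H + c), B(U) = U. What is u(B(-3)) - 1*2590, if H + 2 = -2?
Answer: -2625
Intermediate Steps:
H = -4 (H = -2 - 2 = -4)
u(c) = -20 + 5*c (u(c) = 5*(-4 + c) = -20 + 5*c)
u(B(-3)) - 1*2590 = (-20 + 5*(-3)) - 1*2590 = (-20 - 15) - 2590 = -35 - 2590 = -2625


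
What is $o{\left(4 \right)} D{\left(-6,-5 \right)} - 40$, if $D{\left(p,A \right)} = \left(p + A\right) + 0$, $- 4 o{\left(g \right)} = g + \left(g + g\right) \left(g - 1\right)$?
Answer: $37$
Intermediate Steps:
$o{\left(g \right)} = - \frac{g}{4} - \frac{g \left(-1 + g\right)}{2}$ ($o{\left(g \right)} = - \frac{g + \left(g + g\right) \left(g - 1\right)}{4} = - \frac{g + 2 g \left(-1 + g\right)}{4} = - \frac{g}{4} - \frac{g \left(-1 + g\right)}{2}$)
$D{\left(p,A \right)} = A + p$ ($D{\left(p,A \right)} = \left(A + p\right) + 0 = A + p$)
$o{\left(4 \right)} D{\left(-6,-5 \right)} - 40 = \frac{1}{4} \cdot 4 \left(1 - 8\right) \left(-5 - 6\right) - 40 = \frac{1}{4} \cdot 4 \left(1 - 8\right) \left(-11\right) - 40 = \frac{1}{4} \cdot 4 \left(-7\right) \left(-11\right) - 40 = \left(-7\right) \left(-11\right) - 40 = 77 - 40 = 37$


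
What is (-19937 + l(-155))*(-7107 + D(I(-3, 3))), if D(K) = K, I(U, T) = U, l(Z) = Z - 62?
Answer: 143294940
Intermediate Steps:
l(Z) = -62 + Z
(-19937 + l(-155))*(-7107 + D(I(-3, 3))) = (-19937 + (-62 - 155))*(-7107 - 3) = (-19937 - 217)*(-7110) = -20154*(-7110) = 143294940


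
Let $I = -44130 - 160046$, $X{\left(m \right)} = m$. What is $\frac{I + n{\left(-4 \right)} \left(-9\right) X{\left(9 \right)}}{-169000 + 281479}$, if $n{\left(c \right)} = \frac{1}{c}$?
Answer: $- \frac{816623}{449916} \approx -1.8151$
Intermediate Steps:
$I = -204176$ ($I = -44130 - 160046 = -204176$)
$\frac{I + n{\left(-4 \right)} \left(-9\right) X{\left(9 \right)}}{-169000 + 281479} = \frac{-204176 + \frac{1}{-4} \left(-9\right) 9}{-169000 + 281479} = \frac{-204176 + \left(- \frac{1}{4}\right) \left(-9\right) 9}{112479} = \left(-204176 + \frac{9}{4} \cdot 9\right) \frac{1}{112479} = \left(-204176 + \frac{81}{4}\right) \frac{1}{112479} = \left(- \frac{816623}{4}\right) \frac{1}{112479} = - \frac{816623}{449916}$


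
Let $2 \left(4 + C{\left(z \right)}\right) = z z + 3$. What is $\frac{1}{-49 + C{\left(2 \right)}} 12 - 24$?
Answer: $- \frac{800}{33} \approx -24.242$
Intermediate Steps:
$C{\left(z \right)} = - \frac{5}{2} + \frac{z^{2}}{2}$ ($C{\left(z \right)} = -4 + \frac{z z + 3}{2} = -4 + \frac{z^{2} + 3}{2} = -4 + \frac{3 + z^{2}}{2} = -4 + \left(\frac{3}{2} + \frac{z^{2}}{2}\right) = - \frac{5}{2} + \frac{z^{2}}{2}$)
$\frac{1}{-49 + C{\left(2 \right)}} 12 - 24 = \frac{1}{-49 - \left(\frac{5}{2} - \frac{2^{2}}{2}\right)} 12 - 24 = \frac{1}{-49 + \left(- \frac{5}{2} + \frac{1}{2} \cdot 4\right)} 12 - 24 = \frac{1}{-49 + \left(- \frac{5}{2} + 2\right)} 12 - 24 = \frac{1}{-49 - \frac{1}{2}} \cdot 12 - 24 = \frac{1}{- \frac{99}{2}} \cdot 12 - 24 = \left(- \frac{2}{99}\right) 12 - 24 = - \frac{8}{33} - 24 = - \frac{800}{33}$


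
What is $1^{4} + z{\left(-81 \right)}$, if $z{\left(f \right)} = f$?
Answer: $-80$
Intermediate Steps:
$1^{4} + z{\left(-81 \right)} = 1^{4} - 81 = 1 - 81 = -80$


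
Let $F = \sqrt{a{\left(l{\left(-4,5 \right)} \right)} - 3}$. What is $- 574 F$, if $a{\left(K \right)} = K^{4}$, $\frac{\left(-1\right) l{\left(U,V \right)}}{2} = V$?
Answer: $- 574 \sqrt{9997} \approx -57391.0$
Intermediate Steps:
$l{\left(U,V \right)} = - 2 V$
$F = \sqrt{9997}$ ($F = \sqrt{\left(\left(-2\right) 5\right)^{4} - 3} = \sqrt{\left(-10\right)^{4} - 3} = \sqrt{10000 - 3} = \sqrt{9997} \approx 99.985$)
$- 574 F = - 574 \sqrt{9997}$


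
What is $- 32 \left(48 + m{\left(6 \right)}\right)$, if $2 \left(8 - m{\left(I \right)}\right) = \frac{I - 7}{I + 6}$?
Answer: $- \frac{5380}{3} \approx -1793.3$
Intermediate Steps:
$m{\left(I \right)} = 8 - \frac{-7 + I}{2 \left(6 + I\right)}$ ($m{\left(I \right)} = 8 - \frac{\left(I - 7\right) \frac{1}{I + 6}}{2} = 8 - \frac{\left(-7 + I\right) \frac{1}{6 + I}}{2} = 8 - \frac{\frac{1}{6 + I} \left(-7 + I\right)}{2} = 8 - \frac{-7 + I}{2 \left(6 + I\right)}$)
$- 32 \left(48 + m{\left(6 \right)}\right) = - 32 \left(48 + \frac{103 + 15 \cdot 6}{2 \left(6 + 6\right)}\right) = - 32 \left(48 + \frac{103 + 90}{2 \cdot 12}\right) = - 32 \left(48 + \frac{1}{2} \cdot \frac{1}{12} \cdot 193\right) = - 32 \left(48 + \frac{193}{24}\right) = \left(-32\right) \frac{1345}{24} = - \frac{5380}{3}$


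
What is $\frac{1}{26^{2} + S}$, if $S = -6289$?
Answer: $- \frac{1}{5613} \approx -0.00017816$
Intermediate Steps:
$\frac{1}{26^{2} + S} = \frac{1}{26^{2} - 6289} = \frac{1}{676 - 6289} = \frac{1}{-5613} = - \frac{1}{5613}$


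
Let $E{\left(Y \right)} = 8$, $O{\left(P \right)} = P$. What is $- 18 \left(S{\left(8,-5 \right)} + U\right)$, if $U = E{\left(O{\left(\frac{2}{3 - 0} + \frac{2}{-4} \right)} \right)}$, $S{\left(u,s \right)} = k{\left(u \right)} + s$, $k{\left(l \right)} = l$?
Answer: $-198$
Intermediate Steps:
$S{\left(u,s \right)} = s + u$ ($S{\left(u,s \right)} = u + s = s + u$)
$U = 8$
$- 18 \left(S{\left(8,-5 \right)} + U\right) = - 18 \left(\left(-5 + 8\right) + 8\right) = - 18 \left(3 + 8\right) = \left(-18\right) 11 = -198$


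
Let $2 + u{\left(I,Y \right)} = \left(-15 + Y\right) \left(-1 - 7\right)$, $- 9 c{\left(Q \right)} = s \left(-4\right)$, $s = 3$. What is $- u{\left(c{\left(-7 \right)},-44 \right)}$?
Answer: $-470$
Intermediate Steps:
$c{\left(Q \right)} = \frac{4}{3}$ ($c{\left(Q \right)} = - \frac{3 \left(-4\right)}{9} = \left(- \frac{1}{9}\right) \left(-12\right) = \frac{4}{3}$)
$u{\left(I,Y \right)} = 118 - 8 Y$ ($u{\left(I,Y \right)} = -2 + \left(-15 + Y\right) \left(-1 - 7\right) = -2 + \left(-15 + Y\right) \left(-8\right) = -2 - \left(-120 + 8 Y\right) = 118 - 8 Y$)
$- u{\left(c{\left(-7 \right)},-44 \right)} = - (118 - -352) = - (118 + 352) = \left(-1\right) 470 = -470$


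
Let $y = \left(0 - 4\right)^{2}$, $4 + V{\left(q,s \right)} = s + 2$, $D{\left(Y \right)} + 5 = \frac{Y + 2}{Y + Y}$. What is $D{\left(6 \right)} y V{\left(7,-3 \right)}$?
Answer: $\frac{1040}{3} \approx 346.67$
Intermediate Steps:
$D{\left(Y \right)} = -5 + \frac{2 + Y}{2 Y}$ ($D{\left(Y \right)} = -5 + \frac{Y + 2}{Y + Y} = -5 + \frac{2 + Y}{2 Y}$)
$V{\left(q,s \right)} = -2 + s$ ($V{\left(q,s \right)} = -4 + \left(s + 2\right) = -4 + \left(2 + s\right) = -2 + s$)
$y = 16$ ($y = \left(-4\right)^{2} = 16$)
$D{\left(6 \right)} y V{\left(7,-3 \right)} = \left(- \frac{9}{2} + \frac{1}{6}\right) 16 \left(-2 - 3\right) = \left(- \frac{9}{2} + \frac{1}{6}\right) 16 \left(-5\right) = \left(- \frac{13}{3}\right) 16 \left(-5\right) = \left(- \frac{208}{3}\right) \left(-5\right) = \frac{1040}{3}$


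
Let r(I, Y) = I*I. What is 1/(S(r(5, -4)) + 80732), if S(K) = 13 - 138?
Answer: 1/80607 ≈ 1.2406e-5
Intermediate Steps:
r(I, Y) = I²
S(K) = -125
1/(S(r(5, -4)) + 80732) = 1/(-125 + 80732) = 1/80607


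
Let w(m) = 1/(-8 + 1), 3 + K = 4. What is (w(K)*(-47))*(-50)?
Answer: -2350/7 ≈ -335.71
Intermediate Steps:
K = 1 (K = -3 + 4 = 1)
w(m) = -1/7 (w(m) = 1/(-7) = -1/7)
(w(K)*(-47))*(-50) = -1/7*(-47)*(-50) = (47/7)*(-50) = -2350/7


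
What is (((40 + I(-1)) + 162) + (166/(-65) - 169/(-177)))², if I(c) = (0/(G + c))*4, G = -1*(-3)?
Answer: 5315851305769/132365025 ≈ 40161.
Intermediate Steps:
G = 3
I(c) = 0 (I(c) = (0/(3 + c))*4 = 0*4 = 0)
(((40 + I(-1)) + 162) + (166/(-65) - 169/(-177)))² = (((40 + 0) + 162) + (166/(-65) - 169/(-177)))² = ((40 + 162) + (166*(-1/65) - 169*(-1/177)))² = (202 + (-166/65 + 169/177))² = (202 - 18397/11505)² = (2305613/11505)² = 5315851305769/132365025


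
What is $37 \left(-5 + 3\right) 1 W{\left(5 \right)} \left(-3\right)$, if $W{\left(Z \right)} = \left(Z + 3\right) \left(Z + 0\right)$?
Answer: $8880$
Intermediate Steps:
$W{\left(Z \right)} = Z \left(3 + Z\right)$ ($W{\left(Z \right)} = \left(3 + Z\right) Z = Z \left(3 + Z\right)$)
$37 \left(-5 + 3\right) 1 W{\left(5 \right)} \left(-3\right) = 37 \left(-5 + 3\right) 1 \cdot 5 \left(3 + 5\right) \left(-3\right) = 37 \left(-2\right) 1 \cdot 5 \cdot 8 \left(-3\right) = 37 \left(-2\right) 40 \left(-3\right) = 37 \left(\left(-80\right) \left(-3\right)\right) = 37 \cdot 240 = 8880$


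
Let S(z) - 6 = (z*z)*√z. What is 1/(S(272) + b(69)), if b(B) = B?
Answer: -75/1488827968007 + 295936*√17/1488827968007 ≈ 8.1950e-7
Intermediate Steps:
S(z) = 6 + z^(5/2) (S(z) = 6 + (z*z)*√z = 6 + z²*√z = 6 + z^(5/2))
1/(S(272) + b(69)) = 1/((6 + 272^(5/2)) + 69) = 1/((6 + 295936*√17) + 69) = 1/(75 + 295936*√17)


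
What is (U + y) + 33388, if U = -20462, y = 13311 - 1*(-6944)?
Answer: 33181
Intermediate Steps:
y = 20255 (y = 13311 + 6944 = 20255)
(U + y) + 33388 = (-20462 + 20255) + 33388 = -207 + 33388 = 33181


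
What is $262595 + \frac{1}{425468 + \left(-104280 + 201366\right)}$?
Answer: $\frac{137220067631}{522554} \approx 2.626 \cdot 10^{5}$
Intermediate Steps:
$262595 + \frac{1}{425468 + \left(-104280 + 201366\right)} = 262595 + \frac{1}{425468 + 97086} = 262595 + \frac{1}{522554} = \frac{137220067631}{522554}$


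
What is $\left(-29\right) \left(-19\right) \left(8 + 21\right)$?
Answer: $15979$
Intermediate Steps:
$\left(-29\right) \left(-19\right) \left(8 + 21\right) = 551 \cdot 29 = 15979$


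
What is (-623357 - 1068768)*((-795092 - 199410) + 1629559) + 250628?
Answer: -1074595575497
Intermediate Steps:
(-623357 - 1068768)*((-795092 - 199410) + 1629559) + 250628 = -1692125*(-994502 + 1629559) + 250628 = -1692125*635057 + 250628 = -1074595826125 + 250628 = -1074595575497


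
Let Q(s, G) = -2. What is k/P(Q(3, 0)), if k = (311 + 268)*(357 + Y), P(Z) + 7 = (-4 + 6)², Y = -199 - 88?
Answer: -13510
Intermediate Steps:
Y = -287
P(Z) = -3 (P(Z) = -7 + (-4 + 6)² = -7 + 2² = -7 + 4 = -3)
k = 40530 (k = (311 + 268)*(357 - 287) = 579*70 = 40530)
k/P(Q(3, 0)) = 40530/(-3) = 40530*(-⅓) = -13510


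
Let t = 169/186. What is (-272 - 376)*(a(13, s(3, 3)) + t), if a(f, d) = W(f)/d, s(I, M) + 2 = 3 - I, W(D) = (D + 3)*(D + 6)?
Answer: 3035124/31 ≈ 97907.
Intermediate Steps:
W(D) = (3 + D)*(6 + D)
t = 169/186 (t = 169*(1/186) = 169/186 ≈ 0.90860)
s(I, M) = 1 - I (s(I, M) = -2 + (3 - I) = 1 - I)
a(f, d) = (18 + f² + 9*f)/d
(-272 - 376)*(a(13, s(3, 3)) + t) = (-272 - 376)*((18 + 13² + 9*13)/(1 - 1*3) + 169/186) = -648*((18 + 169 + 117)/(1 - 3) + 169/186) = -648*(304/(-2) + 169/186) = -648*(-½*304 + 169/186) = -648*(-152 + 169/186) = -648*(-28103/186) = 3035124/31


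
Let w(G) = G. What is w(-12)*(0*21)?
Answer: 0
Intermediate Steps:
w(-12)*(0*21) = -0*21 = -12*0 = 0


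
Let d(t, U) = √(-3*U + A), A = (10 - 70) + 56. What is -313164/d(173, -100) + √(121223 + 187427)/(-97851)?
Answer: -78291*√74/37 - 5*√12346/97851 ≈ -18202.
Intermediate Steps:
A = -4 (A = -60 + 56 = -4)
d(t, U) = √(-4 - 3*U) (d(t, U) = √(-3*U - 4) = √(-4 - 3*U))
-313164/d(173, -100) + √(121223 + 187427)/(-97851) = -313164/√(-4 - 3*(-100)) + √(121223 + 187427)/(-97851) = -313164/√(-4 + 300) + √308650*(-1/97851) = -313164*√74/148 + (5*√12346)*(-1/97851) = -313164*√74/148 - 5*√12346/97851 = -78291*√74/37 - 5*√12346/97851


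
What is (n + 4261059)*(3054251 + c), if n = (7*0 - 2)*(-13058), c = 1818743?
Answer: 20891378051950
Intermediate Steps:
n = 26116 (n = (0 - 2)*(-13058) = -2*(-13058) = 26116)
(n + 4261059)*(3054251 + c) = (26116 + 4261059)*(3054251 + 1818743) = 4287175*4872994 = 20891378051950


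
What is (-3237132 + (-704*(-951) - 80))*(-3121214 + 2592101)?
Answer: 1358607683004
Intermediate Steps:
(-3237132 + (-704*(-951) - 80))*(-3121214 + 2592101) = (-3237132 + (669504 - 80))*(-529113) = (-3237132 + 669424)*(-529113) = -2567708*(-529113) = 1358607683004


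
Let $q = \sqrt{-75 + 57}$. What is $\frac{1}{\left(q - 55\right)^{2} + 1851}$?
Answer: $\frac{i}{2 \left(165 \sqrt{2} + 2429 i\right)} \approx 0.00020396 + 1.9594 \cdot 10^{-5} i$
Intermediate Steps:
$q = 3 i \sqrt{2}$ ($q = \sqrt{-18} = 3 i \sqrt{2} \approx 4.2426 i$)
$\frac{1}{\left(q - 55\right)^{2} + 1851} = \frac{1}{\left(3 i \sqrt{2} - 55\right)^{2} + 1851} = \frac{1}{\left(-55 + 3 i \sqrt{2}\right)^{2} + 1851} = \frac{1}{1851 + \left(-55 + 3 i \sqrt{2}\right)^{2}}$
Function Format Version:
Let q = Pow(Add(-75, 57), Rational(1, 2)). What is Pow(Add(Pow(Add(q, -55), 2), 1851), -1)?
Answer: Mul(Rational(1, 2), I, Pow(Add(Mul(165, Pow(2, Rational(1, 2))), Mul(2429, I)), -1)) ≈ Add(0.00020396, Mul(1.9594e-5, I))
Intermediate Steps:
q = Mul(3, I, Pow(2, Rational(1, 2))) (q = Pow(-18, Rational(1, 2)) = Mul(3, I, Pow(2, Rational(1, 2))) ≈ Mul(4.2426, I))
Pow(Add(Pow(Add(q, -55), 2), 1851), -1) = Pow(Add(Pow(Add(Mul(3, I, Pow(2, Rational(1, 2))), -55), 2), 1851), -1) = Pow(Add(Pow(Add(-55, Mul(3, I, Pow(2, Rational(1, 2)))), 2), 1851), -1) = Pow(Add(1851, Pow(Add(-55, Mul(3, I, Pow(2, Rational(1, 2)))), 2)), -1)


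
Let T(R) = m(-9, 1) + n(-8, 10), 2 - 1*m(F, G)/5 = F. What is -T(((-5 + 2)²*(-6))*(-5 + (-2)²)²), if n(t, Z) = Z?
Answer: -65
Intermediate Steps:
m(F, G) = 10 - 5*F
T(R) = 65 (T(R) = (10 - 5*(-9)) + 10 = (10 + 45) + 10 = 55 + 10 = 65)
-T(((-5 + 2)²*(-6))*(-5 + (-2)²)²) = -1*65 = -65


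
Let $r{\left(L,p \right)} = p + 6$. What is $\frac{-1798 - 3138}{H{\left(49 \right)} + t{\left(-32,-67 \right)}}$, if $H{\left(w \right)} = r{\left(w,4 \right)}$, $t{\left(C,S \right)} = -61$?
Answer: $\frac{4936}{51} \approx 96.784$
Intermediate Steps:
$r{\left(L,p \right)} = 6 + p$
$H{\left(w \right)} = 10$ ($H{\left(w \right)} = 6 + 4 = 10$)
$\frac{-1798 - 3138}{H{\left(49 \right)} + t{\left(-32,-67 \right)}} = \frac{-1798 - 3138}{10 - 61} = - \frac{4936}{-51} = \left(-4936\right) \left(- \frac{1}{51}\right) = \frac{4936}{51}$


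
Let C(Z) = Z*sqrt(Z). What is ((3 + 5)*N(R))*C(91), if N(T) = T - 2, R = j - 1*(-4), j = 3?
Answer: 3640*sqrt(91) ≈ 34723.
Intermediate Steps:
R = 7 (R = 3 - 1*(-4) = 3 + 4 = 7)
N(T) = -2 + T
C(Z) = Z**(3/2)
((3 + 5)*N(R))*C(91) = ((3 + 5)*(-2 + 7))*91**(3/2) = (8*5)*(91*sqrt(91)) = 40*(91*sqrt(91)) = 3640*sqrt(91)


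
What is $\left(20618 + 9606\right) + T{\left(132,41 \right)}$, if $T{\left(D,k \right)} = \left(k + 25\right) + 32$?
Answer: $30322$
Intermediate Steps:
$T{\left(D,k \right)} = 57 + k$ ($T{\left(D,k \right)} = \left(25 + k\right) + 32 = 57 + k$)
$\left(20618 + 9606\right) + T{\left(132,41 \right)} = \left(20618 + 9606\right) + \left(57 + 41\right) = 30224 + 98 = 30322$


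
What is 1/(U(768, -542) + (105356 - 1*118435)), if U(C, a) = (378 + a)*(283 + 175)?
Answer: -1/88191 ≈ -1.1339e-5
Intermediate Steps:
U(C, a) = 173124 + 458*a (U(C, a) = (378 + a)*458 = 173124 + 458*a)
1/(U(768, -542) + (105356 - 1*118435)) = 1/((173124 + 458*(-542)) + (105356 - 1*118435)) = 1/((173124 - 248236) + (105356 - 118435)) = 1/(-75112 - 13079) = 1/(-88191) = -1/88191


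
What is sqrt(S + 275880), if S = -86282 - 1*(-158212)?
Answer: sqrt(347810) ≈ 589.75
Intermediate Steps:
S = 71930 (S = -86282 + 158212 = 71930)
sqrt(S + 275880) = sqrt(71930 + 275880) = sqrt(347810)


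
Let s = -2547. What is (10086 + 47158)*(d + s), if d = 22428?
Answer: 1138067964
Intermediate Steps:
(10086 + 47158)*(d + s) = (10086 + 47158)*(22428 - 2547) = 57244*19881 = 1138067964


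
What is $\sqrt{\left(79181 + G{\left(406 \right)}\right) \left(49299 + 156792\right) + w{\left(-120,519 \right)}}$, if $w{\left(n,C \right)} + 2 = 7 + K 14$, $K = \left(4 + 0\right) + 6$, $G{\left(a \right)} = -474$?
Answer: $\sqrt{16220804482} \approx 1.2736 \cdot 10^{5}$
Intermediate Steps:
$K = 10$ ($K = 4 + 6 = 10$)
$w{\left(n,C \right)} = 145$ ($w{\left(n,C \right)} = -2 + \left(7 + 10 \cdot 14\right) = -2 + \left(7 + 140\right) = -2 + 147 = 145$)
$\sqrt{\left(79181 + G{\left(406 \right)}\right) \left(49299 + 156792\right) + w{\left(-120,519 \right)}} = \sqrt{\left(79181 - 474\right) \left(49299 + 156792\right) + 145} = \sqrt{78707 \cdot 206091 + 145} = \sqrt{16220804337 + 145} = \sqrt{16220804482}$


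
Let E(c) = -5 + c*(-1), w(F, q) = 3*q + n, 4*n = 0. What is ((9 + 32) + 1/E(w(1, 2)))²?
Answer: 202500/121 ≈ 1673.6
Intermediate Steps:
n = 0 (n = (¼)*0 = 0)
w(F, q) = 3*q (w(F, q) = 3*q + 0 = 3*q)
E(c) = -5 - c
((9 + 32) + 1/E(w(1, 2)))² = ((9 + 32) + 1/(-5 - 3*2))² = (41 + 1/(-5 - 1*6))² = (41 + 1/(-5 - 6))² = (41 + 1/(-11))² = (41 - 1/11)² = (450/11)² = 202500/121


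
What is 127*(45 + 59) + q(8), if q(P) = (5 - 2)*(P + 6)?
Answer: 13250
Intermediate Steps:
q(P) = 18 + 3*P (q(P) = 3*(6 + P) = 18 + 3*P)
127*(45 + 59) + q(8) = 127*(45 + 59) + (18 + 3*8) = 127*104 + (18 + 24) = 13208 + 42 = 13250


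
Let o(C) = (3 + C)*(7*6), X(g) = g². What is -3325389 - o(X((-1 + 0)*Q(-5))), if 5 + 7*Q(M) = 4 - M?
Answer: -23278701/7 ≈ -3.3255e+6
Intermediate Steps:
Q(M) = -⅐ - M/7 (Q(M) = -5/7 + (4 - M)/7 = -5/7 + (4/7 - M/7) = -⅐ - M/7)
o(C) = 126 + 42*C (o(C) = (3 + C)*42 = 126 + 42*C)
-3325389 - o(X((-1 + 0)*Q(-5))) = -3325389 - (126 + 42*((-1 + 0)*(-⅐ - ⅐*(-5)))²) = -3325389 - (126 + 42*(-(-⅐ + 5/7))²) = -3325389 - (126 + 42*(-1*4/7)²) = -3325389 - (126 + 42*(-4/7)²) = -3325389 - (126 + 42*(16/49)) = -3325389 - (126 + 96/7) = -3325389 - 1*978/7 = -3325389 - 978/7 = -23278701/7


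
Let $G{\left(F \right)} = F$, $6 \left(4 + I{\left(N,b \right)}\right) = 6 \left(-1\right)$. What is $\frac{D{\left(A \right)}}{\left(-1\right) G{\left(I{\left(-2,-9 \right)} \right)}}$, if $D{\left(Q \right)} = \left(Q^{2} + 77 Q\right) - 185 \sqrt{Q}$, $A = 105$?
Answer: $3822 - 37 \sqrt{105} \approx 3442.9$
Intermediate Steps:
$I{\left(N,b \right)} = -5$ ($I{\left(N,b \right)} = -4 + \frac{6 \left(-1\right)}{6} = -4 + \frac{1}{6} \left(-6\right) = -4 - 1 = -5$)
$D{\left(Q \right)} = Q^{2} - 185 \sqrt{Q} + 77 Q$
$\frac{D{\left(A \right)}}{\left(-1\right) G{\left(I{\left(-2,-9 \right)} \right)}} = \frac{105^{2} - 185 \sqrt{105} + 77 \cdot 105}{\left(-1\right) \left(-5\right)} = \frac{11025 - 185 \sqrt{105} + 8085}{5} = \left(19110 - 185 \sqrt{105}\right) \frac{1}{5} = 3822 - 37 \sqrt{105}$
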